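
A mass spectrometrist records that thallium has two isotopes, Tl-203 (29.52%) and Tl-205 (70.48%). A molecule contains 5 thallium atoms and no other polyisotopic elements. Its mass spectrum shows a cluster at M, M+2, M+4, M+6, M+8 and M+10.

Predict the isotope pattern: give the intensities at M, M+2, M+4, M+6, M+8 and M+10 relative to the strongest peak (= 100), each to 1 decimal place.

0.6 : 7.3 : 35.1 : 83.8 : 100.0 : 47.8

The 5 Tl atoms are independent, so intensities follow the terms of (0.2952 + 0.7048)^5.
P(M) = 0.2952^5 = 0.002242
P(M+2) = 5 × 0.2952^4 × 0.7048^1 = 0.026761
P(M+4) = 10 × 0.2952^3 × 0.7048^2 = 0.127785
P(M+6) = 10 × 0.2952^2 × 0.7048^3 = 0.305092
P(M+8) = 5 × 0.2952^1 × 0.7048^4 = 0.364208
P(M+10) = 0.7048^5 = 0.173912
The M+8 peak is largest (0.364208); scaling to 100 gives 0.6 : 7.3 : 35.1 : 83.8 : 100.0 : 47.8.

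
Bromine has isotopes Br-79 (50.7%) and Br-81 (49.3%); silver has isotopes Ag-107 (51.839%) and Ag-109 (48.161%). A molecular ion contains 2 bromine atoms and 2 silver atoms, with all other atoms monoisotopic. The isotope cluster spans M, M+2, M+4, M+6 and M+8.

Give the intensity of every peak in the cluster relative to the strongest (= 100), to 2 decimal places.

Bromine pattern (n=2): 0.257049 : 0.499902 : 0.243049
Silver pattern (n=2): 0.26872819 : 0.49932362 : 0.23194819
Convolve the two distributions (both contribute in 2-u steps):
  M: 0.257049×0.26872819 = 0.069076
  M+2: 0.257049×0.49932362 + 0.499902×0.26872819 = 0.262688
  M+4: 0.257049×0.23194819 + 0.499902×0.49932362 + 0.243049×0.26872819 = 0.374549
  M+6: 0.499902×0.23194819 + 0.243049×0.49932362 = 0.237311
  M+8: 0.243049×0.23194819 = 0.056375
Scale to base peak (0.374549) = 100: 18.44 : 70.13 : 100.00 : 63.36 : 15.05

18.44 : 70.13 : 100.00 : 63.36 : 15.05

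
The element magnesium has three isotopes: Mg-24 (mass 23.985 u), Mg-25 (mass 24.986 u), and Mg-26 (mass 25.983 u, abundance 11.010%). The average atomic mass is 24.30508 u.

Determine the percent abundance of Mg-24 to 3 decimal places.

78.990%

Let x and y be the fractions of Mg-24 and Mg-25. Then x + y = 1 − 0.11010 = 0.88990 and 23.985x + 24.986y = 24.30508 − 0.11010×25.983 = 21.4443517.
Substituting: 23.985x + 24.986(0.88990 − x) = 21.4443517
(23.985 − 24.986)x = -0.7906897  ⇒  x = 0.78990, y = 0.10000
Mg-24: 78.990%, Mg-25: 10.000%.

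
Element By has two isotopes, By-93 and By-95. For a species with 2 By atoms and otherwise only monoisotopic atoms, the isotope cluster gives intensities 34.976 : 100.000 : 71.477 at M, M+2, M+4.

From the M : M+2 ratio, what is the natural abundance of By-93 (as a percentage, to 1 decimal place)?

Let p = fractional abundance of By-93. I(M+2)/I(M) = [C(2,1)·p^1·(1−p)] / p^2 = 2·(1−p)/p = 100.000/34.976 = 2.8591
(1−p)/p = 2.8591/2 = 1.4296  ⇒  p = 1/(1 + 1.4296) = 0.4116
By-93: 41.2%, By-95: 58.8%.

41.2%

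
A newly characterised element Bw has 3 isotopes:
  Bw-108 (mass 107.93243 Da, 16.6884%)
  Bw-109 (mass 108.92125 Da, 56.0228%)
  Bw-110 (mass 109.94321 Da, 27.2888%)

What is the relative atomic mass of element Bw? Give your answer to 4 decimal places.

109.0351 Da

Weight each isotope mass by its fractional abundance: 0.166884 × 107.93243 + 0.560228 × 108.92125 + 0.272888 × 109.94321
= 18.012196 + 61.020734 + 30.002183 = 109.035113 Da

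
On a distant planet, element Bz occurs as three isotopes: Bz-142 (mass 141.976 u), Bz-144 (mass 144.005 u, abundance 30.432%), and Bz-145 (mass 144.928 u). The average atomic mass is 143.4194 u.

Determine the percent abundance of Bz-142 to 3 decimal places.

41.589%

The remaining 69.568% is split between Bz-142 (fraction x) and Bz-145 (fraction 0.69568 − x).
Substituting: 141.976x + 144.928(0.69568 − x) = 99.5957984
(141.976 − 144.928)x = -1.22771264  ⇒  x = 0.41589, y = 0.27979
Bz-142: 41.589%, Bz-145: 27.979%.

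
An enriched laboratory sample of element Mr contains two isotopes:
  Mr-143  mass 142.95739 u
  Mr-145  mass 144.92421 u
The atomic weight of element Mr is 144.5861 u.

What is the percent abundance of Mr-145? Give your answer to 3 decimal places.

Writing the weighted mean with unknown fraction x of Mr-143:
142.95739·x + 144.92421·(1 − x) = 144.5861
(142.95739 − 144.92421)·x = 144.5861 − 144.92421
x = -0.33811 / -1.96682 = 0.17191 → 17.191% Mr-143, 82.809% Mr-145.

82.809%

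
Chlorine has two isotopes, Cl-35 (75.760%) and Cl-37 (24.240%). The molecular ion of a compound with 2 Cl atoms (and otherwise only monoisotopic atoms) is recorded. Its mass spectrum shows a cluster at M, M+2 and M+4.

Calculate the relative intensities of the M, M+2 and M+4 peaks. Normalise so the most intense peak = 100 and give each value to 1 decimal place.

100.0 : 64.0 : 10.2

The 2 Cl atoms are independent, so intensities follow the terms of (0.75760 + 0.24240)^2.
P(M) = 0.75760^2 = 0.573958
P(M+2) = 2 × 0.75760^1 × 0.24240^1 = 0.367284
P(M+4) = 0.24240^2 = 0.058758
The M peak is largest (0.573958); scaling to 100 gives 100.0 : 64.0 : 10.2.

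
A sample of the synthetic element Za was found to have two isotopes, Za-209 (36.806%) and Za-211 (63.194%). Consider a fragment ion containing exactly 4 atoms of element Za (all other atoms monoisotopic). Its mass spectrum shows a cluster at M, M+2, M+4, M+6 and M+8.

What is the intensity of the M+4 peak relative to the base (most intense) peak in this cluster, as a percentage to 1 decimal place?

(0.36806 + 0.63194)^4 gives M 0.0184, M+2 0.1260, M+4 0.3246, M+6 0.3715, M+8 0.1595; the largest is M+6.
P(M+6) = C(4,3) × 0.36806^1 × 0.63194^3 = 4 × 0.36806 × 0.25236408 = 0.371540 (base)
P(M+4) = C(4,2) × 0.36806^2 × 0.63194^2 = 6 × 0.13546816 × 0.39934816 = 0.324594
Relative intensity = 0.324594 / 0.371540 × 100 = 87.4

87.4%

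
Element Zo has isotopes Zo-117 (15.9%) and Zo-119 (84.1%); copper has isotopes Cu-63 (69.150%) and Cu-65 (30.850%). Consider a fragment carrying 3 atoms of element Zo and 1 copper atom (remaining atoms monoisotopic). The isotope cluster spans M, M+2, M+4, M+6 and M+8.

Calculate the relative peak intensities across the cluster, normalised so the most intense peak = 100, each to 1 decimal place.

Element Zo pattern (n=3): 0.00401968 : 0.06378396 : 0.33737304 : 0.59482332
Copper pattern (n=1): 0.6915 : 0.3085
Convolve the two distributions (both contribute in 2-u steps):
  M: 0.00401968×0.6915 = 0.002780
  M+2: 0.00401968×0.3085 + 0.06378396×0.6915 = 0.045347
  M+4: 0.06378396×0.3085 + 0.33737304×0.6915 = 0.252971
  M+6: 0.33737304×0.3085 + 0.59482332×0.6915 = 0.515400
  M+8: 0.59482332×0.3085 = 0.183503
Scale to base peak (0.515400) = 100: 0.5 : 8.8 : 49.1 : 100.0 : 35.6

0.5 : 8.8 : 49.1 : 100.0 : 35.6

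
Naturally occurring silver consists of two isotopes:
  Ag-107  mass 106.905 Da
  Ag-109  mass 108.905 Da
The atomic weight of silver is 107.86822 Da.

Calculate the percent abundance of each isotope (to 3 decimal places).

Let x be the fractional abundance of Ag-107; then Ag-109 has abundance 1 − x.
106.905·x + 108.905·(1 − x) = 107.86822
(106.905 − 108.905)·x = 107.86822 − 108.905
x = -1.03678 / -2.000 = 0.51839 → 51.839% Ag-107, 48.161% Ag-109.

Ag-107: 51.839%, Ag-109: 48.161%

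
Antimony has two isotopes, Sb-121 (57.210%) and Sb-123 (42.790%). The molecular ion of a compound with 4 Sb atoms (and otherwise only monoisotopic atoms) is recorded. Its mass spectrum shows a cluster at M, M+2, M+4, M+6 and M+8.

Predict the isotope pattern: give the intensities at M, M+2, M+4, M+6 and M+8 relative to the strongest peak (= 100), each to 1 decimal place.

Each Sb atom is independently Sb-121 (p = 0.57210) or Sb-123 (q = 0.42790); the cluster is the binomial expansion (p + q)^4.
P(M) = 0.57210^4 = 0.107124
P(M+2) = 4 × 0.57210^3 × 0.42790^1 = 0.320493
P(M+4) = 6 × 0.57210^2 × 0.42790^2 = 0.359567
P(M+6) = 4 × 0.57210^1 × 0.42790^3 = 0.179291
P(M+8) = 0.42790^4 = 0.033525
The M+4 peak is largest (0.359567); scaling to 100 gives 29.8 : 89.1 : 100.0 : 49.9 : 9.3.

29.8 : 89.1 : 100.0 : 49.9 : 9.3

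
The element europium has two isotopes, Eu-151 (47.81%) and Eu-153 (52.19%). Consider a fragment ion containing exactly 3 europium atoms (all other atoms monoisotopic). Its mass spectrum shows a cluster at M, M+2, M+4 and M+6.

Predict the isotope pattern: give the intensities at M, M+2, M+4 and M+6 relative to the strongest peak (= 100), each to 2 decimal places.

Expanding (0.4781 + 0.5219)^3:
P(M) = 0.4781^3 = 0.109284
P(M+2) = 3 × 0.4781^2 × 0.5219^1 = 0.357887
P(M+4) = 3 × 0.4781^1 × 0.5219^2 = 0.390674
P(M+6) = 0.5219^3 = 0.142155
The M+4 peak is largest (0.390674); scaling to 100 gives 27.97 : 91.61 : 100.00 : 36.39.

27.97 : 91.61 : 100.00 : 36.39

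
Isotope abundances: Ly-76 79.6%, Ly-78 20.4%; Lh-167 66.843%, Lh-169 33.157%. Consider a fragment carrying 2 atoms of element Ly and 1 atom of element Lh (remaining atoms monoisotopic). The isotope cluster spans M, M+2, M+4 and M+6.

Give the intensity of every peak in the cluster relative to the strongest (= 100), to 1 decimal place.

99.1 : 100.0 : 31.7 : 3.2

Element Ly pattern (n=2): 0.633616 : 0.324768 : 0.041616
Element Lh pattern (n=1): 0.66843 : 0.33157
Convolve the two distributions (both contribute in 2-u steps):
  M: 0.633616×0.66843 = 0.423528
  M+2: 0.633616×0.33157 + 0.324768×0.66843 = 0.427173
  M+4: 0.324768×0.33157 + 0.041616×0.66843 = 0.135501
  M+6: 0.041616×0.33157 = 0.013799
Scale to base peak (0.427173) = 100: 99.1 : 100.0 : 31.7 : 3.2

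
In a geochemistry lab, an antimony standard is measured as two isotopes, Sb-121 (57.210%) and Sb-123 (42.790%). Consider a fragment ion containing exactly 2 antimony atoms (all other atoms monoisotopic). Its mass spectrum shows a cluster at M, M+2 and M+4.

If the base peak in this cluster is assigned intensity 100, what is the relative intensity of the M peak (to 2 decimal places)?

Binomial terms of (0.57210 + 0.42790)^2: M 0.3273, M+2 0.4896, M+4 0.1831 → M+2 is the base peak.
P(M+2) = C(2,1) × 0.57210^1 × 0.42790^1 = 2 × 0.5721 × 0.4279 = 0.489603 (base)
P(M) = C(2,0) × 0.57210^2 × 0.42790^0 = 1 × 0.32729841 × 1.0000 = 0.327298
Relative intensity = 0.327298 / 0.489603 × 100 = 66.85

66.85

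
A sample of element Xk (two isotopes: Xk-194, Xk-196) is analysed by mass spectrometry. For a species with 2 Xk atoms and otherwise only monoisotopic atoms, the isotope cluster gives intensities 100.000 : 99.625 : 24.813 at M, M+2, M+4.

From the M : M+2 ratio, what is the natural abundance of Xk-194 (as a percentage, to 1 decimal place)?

If p is the fraction of Xk that is Xk-194, then I(M+2)/I(M) = [C(2,1)·p^1·(1−p)] / p^2 = 2·(1−p)/p = 99.625/100.000 = 0.9962
(1−p)/p = 0.9962/2 = 0.4981  ⇒  p = 1/(1 + 0.4981) = 0.6675
Xk-194: 66.8%, Xk-196: 33.2%.

66.8%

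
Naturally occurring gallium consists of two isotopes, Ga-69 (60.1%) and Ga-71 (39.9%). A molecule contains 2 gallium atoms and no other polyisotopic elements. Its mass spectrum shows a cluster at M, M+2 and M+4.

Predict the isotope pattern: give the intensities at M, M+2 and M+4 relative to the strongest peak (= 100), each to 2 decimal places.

The 2 Ga atoms are independent, so intensities follow the terms of (0.601 + 0.399)^2.
P(M) = 0.601^2 = 0.361201
P(M+2) = 2 × 0.601^1 × 0.399^1 = 0.479598
P(M+4) = 0.399^2 = 0.159201
The M+2 peak is largest (0.479598); scaling to 100 gives 75.31 : 100.00 : 33.19.

75.31 : 100.00 : 33.19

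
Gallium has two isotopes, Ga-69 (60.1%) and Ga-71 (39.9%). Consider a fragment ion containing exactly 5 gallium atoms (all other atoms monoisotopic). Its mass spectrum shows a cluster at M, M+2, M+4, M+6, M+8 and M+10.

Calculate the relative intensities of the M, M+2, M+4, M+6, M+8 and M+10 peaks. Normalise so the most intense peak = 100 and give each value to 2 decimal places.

22.69 : 75.31 : 100.00 : 66.39 : 22.04 : 2.93

Each Ga atom is independently Ga-69 (p = 0.601) or Ga-71 (q = 0.399); the cluster is the binomial expansion (p + q)^5.
P(M) = 0.601^5 = 0.078410
P(M+2) = 5 × 0.601^4 × 0.399^1 = 0.260280
P(M+4) = 10 × 0.601^3 × 0.399^2 = 0.345596
P(M+6) = 10 × 0.601^2 × 0.399^3 = 0.229439
P(M+8) = 5 × 0.601^1 × 0.399^4 = 0.076162
P(M+10) = 0.399^5 = 0.010113
The M+4 peak is largest (0.345596); scaling to 100 gives 22.69 : 75.31 : 100.00 : 66.39 : 22.04 : 2.93.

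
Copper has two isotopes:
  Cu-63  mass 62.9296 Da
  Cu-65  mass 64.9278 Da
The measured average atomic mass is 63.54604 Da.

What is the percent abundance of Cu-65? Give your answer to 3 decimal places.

Let x be the fractional abundance of Cu-63; then Cu-65 has abundance 1 − x.
62.9296·x + 64.9278·(1 − x) = 63.54604
(62.9296 − 64.9278)·x = 63.54604 − 64.9278
x = -1.38176 / -1.9982 = 0.69150 → 69.150% Cu-63, 30.850% Cu-65.

30.850%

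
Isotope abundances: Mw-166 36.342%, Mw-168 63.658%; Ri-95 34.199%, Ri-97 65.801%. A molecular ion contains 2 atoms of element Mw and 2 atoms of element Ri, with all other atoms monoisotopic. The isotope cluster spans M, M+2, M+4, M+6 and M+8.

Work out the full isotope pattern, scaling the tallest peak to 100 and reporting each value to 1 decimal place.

4.0 : 29.7 : 81.7 : 100.0 : 45.8

Element Mw pattern (n=2): 0.1320741 : 0.46269181 : 0.4052341
Element Ri pattern (n=2): 0.11695716 : 0.45006568 : 0.43297716
Convolve the two distributions (both contribute in 2-u steps):
  M: 0.1320741×0.11695716 = 0.015447
  M+2: 0.1320741×0.45006568 + 0.46269181×0.11695716 = 0.113557
  M+4: 0.1320741×0.43297716 + 0.46269181×0.45006568 + 0.4052341×0.11695716 = 0.312822
  M+6: 0.46269181×0.43297716 + 0.4052341×0.45006568 = 0.382717
  M+8: 0.4052341×0.43297716 = 0.175457
Scale to base peak (0.382717) = 100: 4.0 : 29.7 : 81.7 : 100.0 : 45.8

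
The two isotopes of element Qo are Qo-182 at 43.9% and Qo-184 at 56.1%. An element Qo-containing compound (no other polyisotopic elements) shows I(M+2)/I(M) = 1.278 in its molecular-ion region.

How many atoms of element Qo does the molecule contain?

1

For n independent Qo atoms, I(M+2)/I(M) = n · (abundance Qo-184) / (abundance Qo-182) = n · 0.561/0.439.
n = 1.278 × 0.439/0.561 = 1.00 ≈ 1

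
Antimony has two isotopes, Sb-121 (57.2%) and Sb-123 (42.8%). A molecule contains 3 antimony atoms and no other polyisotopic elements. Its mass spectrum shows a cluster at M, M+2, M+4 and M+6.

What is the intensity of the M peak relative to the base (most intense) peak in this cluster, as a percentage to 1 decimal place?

44.5%

Term probabilities: M 0.1871, M+2 0.4201, M+4 0.3143, M+6 0.0784. Base peak = M+2.
P(M+2) = C(3,1) × 0.572^2 × 0.428^1 = 3 × 0.327184 × 0.4280 = 0.420104 (base)
P(M) = C(3,0) × 0.572^3 × 0.428^0 = 1 × 0.18714925 × 1.0000 = 0.187149
Relative intensity = 0.187149 / 0.420104 × 100 = 44.5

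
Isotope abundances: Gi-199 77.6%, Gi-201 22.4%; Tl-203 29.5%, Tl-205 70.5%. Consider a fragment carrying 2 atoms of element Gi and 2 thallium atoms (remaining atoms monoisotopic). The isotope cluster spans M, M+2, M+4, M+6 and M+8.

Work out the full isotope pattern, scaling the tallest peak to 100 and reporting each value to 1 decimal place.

11.7 : 62.6 : 100.0 : 43.2 : 5.6

Element Gi pattern (n=2): 0.602176 : 0.347648 : 0.050176
Thallium pattern (n=2): 0.087025 : 0.41595 : 0.497025
Convolve the two distributions (both contribute in 2-u steps):
  M: 0.602176×0.087025 = 0.052404
  M+2: 0.602176×0.41595 + 0.347648×0.087025 = 0.280729
  M+4: 0.602176×0.497025 + 0.347648×0.41595 + 0.050176×0.087025 = 0.448267
  M+6: 0.347648×0.497025 + 0.050176×0.41595 = 0.193660
  M+8: 0.050176×0.497025 = 0.024939
Scale to base peak (0.448267) = 100: 11.7 : 62.6 : 100.0 : 43.2 : 5.6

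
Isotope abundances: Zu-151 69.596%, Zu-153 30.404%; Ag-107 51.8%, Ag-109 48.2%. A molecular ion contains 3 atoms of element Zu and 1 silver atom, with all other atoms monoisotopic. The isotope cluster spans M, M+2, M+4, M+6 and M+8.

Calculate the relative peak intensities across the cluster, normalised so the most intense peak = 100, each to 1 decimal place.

Element Zu pattern (n=3): 0.33709541 : 0.44179474 : 0.1930043 : 0.02810556
Silver pattern (n=1): 0.5180 : 0.4820
Convolve the two distributions (both contribute in 2-u steps):
  M: 0.33709541×0.5180 = 0.174615
  M+2: 0.33709541×0.4820 + 0.44179474×0.5180 = 0.391330
  M+4: 0.44179474×0.4820 + 0.1930043×0.5180 = 0.312921
  M+6: 0.1930043×0.4820 + 0.02810556×0.5180 = 0.107587
  M+8: 0.02810556×0.4820 = 0.013547
Scale to base peak (0.391330) = 100: 44.6 : 100.0 : 80.0 : 27.5 : 3.5

44.6 : 100.0 : 80.0 : 27.5 : 3.5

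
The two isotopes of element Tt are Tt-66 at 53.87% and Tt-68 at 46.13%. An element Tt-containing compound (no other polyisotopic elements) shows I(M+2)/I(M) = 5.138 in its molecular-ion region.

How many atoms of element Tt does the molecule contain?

For n independent Tt atoms, I(M+2)/I(M) = n · (abundance Tt-68) / (abundance Tt-66) = n · 0.4613/0.5387.
n = 5.138 × 0.5387/0.4613 = 6.00 ≈ 6

6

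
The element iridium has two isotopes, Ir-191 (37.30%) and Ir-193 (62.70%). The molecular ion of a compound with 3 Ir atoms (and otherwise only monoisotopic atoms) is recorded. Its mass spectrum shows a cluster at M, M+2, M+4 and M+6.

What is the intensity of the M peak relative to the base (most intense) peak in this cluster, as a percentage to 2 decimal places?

Term probabilities: M 0.0519, M+2 0.2617, M+4 0.4399, M+6 0.2465. Base peak = M+4.
P(M+4) = C(3,2) × 0.3730^1 × 0.6270^2 = 3 × 0.3730 × 0.393129 = 0.439911 (base)
P(M) = C(3,0) × 0.3730^3 × 0.6270^0 = 1 × 0.05189512 × 1.0000 = 0.051895
Relative intensity = 0.051895 / 0.439911 × 100 = 11.80

11.80%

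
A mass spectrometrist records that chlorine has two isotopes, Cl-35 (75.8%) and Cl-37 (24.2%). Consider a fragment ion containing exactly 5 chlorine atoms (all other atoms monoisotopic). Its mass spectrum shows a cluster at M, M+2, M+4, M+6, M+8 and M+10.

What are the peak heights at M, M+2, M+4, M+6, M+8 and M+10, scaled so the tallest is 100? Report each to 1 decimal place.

The 5 Cl atoms are independent, so intensities follow the terms of (0.758 + 0.242)^5.
P(M) = 0.758^5 = 0.250234
P(M+2) = 5 × 0.758^4 × 0.242^1 = 0.399450
P(M+4) = 10 × 0.758^3 × 0.242^2 = 0.255058
P(M+6) = 10 × 0.758^2 × 0.242^3 = 0.081430
P(M+8) = 5 × 0.758^1 × 0.242^4 = 0.012999
P(M+10) = 0.242^5 = 0.000830
The M+2 peak is largest (0.399450); scaling to 100 gives 62.6 : 100.0 : 63.9 : 20.4 : 3.3 : 0.2.

62.6 : 100.0 : 63.9 : 20.4 : 3.3 : 0.2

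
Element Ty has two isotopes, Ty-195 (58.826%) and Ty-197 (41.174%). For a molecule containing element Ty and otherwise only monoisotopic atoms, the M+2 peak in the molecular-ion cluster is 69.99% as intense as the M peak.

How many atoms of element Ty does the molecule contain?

For n independent Ty atoms, I(M+2)/I(M) = n · (abundance Ty-197) / (abundance Ty-195) = n · 0.41174/0.58826.
n = 0.6999 × 0.58826/0.41174 = 1.00 ≈ 1

1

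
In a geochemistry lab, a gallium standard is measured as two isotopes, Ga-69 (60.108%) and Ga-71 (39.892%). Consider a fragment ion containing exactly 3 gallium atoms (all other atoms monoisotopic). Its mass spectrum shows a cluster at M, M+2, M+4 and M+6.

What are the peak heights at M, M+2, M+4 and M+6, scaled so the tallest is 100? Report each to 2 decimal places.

Each Ga atom is independently Ga-69 (p = 0.60108) or Ga-71 (q = 0.39892); the cluster is the binomial expansion (p + q)^3.
P(M) = 0.60108^3 = 0.217169
P(M+2) = 3 × 0.60108^2 × 0.39892^1 = 0.432386
P(M+4) = 3 × 0.60108^1 × 0.39892^2 = 0.286963
P(M+6) = 0.39892^3 = 0.063483
The M+2 peak is largest (0.432386); scaling to 100 gives 50.23 : 100.00 : 66.37 : 14.68.

50.23 : 100.00 : 66.37 : 14.68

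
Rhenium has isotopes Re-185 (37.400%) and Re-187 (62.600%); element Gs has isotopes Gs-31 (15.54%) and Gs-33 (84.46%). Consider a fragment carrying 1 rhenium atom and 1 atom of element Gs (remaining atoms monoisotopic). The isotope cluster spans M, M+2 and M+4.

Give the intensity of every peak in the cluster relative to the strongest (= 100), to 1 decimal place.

11.0 : 78.1 : 100.0

Rhenium pattern (n=1): 0.3740 : 0.6260
Element Gs pattern (n=1): 0.1554 : 0.8446
Convolve the two distributions (both contribute in 2-u steps):
  M: 0.3740×0.1554 = 0.058120
  M+2: 0.3740×0.8446 + 0.6260×0.1554 = 0.413161
  M+4: 0.6260×0.8446 = 0.528720
Scale to base peak (0.528720) = 100: 11.0 : 78.1 : 100.0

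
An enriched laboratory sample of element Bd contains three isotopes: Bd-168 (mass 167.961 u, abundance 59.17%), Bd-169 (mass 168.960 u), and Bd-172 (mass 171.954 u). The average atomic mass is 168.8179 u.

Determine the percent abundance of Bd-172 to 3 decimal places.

14.997%

Let x and y be the fractions of Bd-169 and Bd-172. Then x + y = 1 − 0.5917 = 0.4083 and 168.960x + 171.954y = 168.8179 − 0.5917×167.961 = 69.4353763.
Substituting: 168.960x + 171.954(0.4083 − x) = 69.4353763
(168.960 − 171.954)x = -0.7734419  ⇒  x = 0.25833, y = 0.14997
Bd-169: 25.833%, Bd-172: 14.997%.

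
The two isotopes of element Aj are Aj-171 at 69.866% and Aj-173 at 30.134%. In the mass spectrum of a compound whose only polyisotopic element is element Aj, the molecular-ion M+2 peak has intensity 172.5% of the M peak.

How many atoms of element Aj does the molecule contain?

4

For n independent Aj atoms, I(M+2)/I(M) = n · (abundance Aj-173) / (abundance Aj-171) = n · 0.30134/0.69866.
n = 1.725 × 0.69866/0.30134 = 4.00 ≈ 4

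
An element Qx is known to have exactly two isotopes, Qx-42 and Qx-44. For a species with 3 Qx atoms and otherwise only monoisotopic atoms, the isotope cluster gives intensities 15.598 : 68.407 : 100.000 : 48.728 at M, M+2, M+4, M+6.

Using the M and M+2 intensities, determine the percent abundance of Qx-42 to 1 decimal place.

40.6%

Write p for the Qx-42 fraction. I(M+2)/I(M) = [C(3,1)·p^2·(1−p)] / p^3 = 3·(1−p)/p = 68.407/15.598 = 4.3856
(1−p)/p = 4.3856/3 = 1.4619  ⇒  p = 1/(1 + 1.4619) = 0.4062
Qx-42: 40.6%, Qx-44: 59.4%.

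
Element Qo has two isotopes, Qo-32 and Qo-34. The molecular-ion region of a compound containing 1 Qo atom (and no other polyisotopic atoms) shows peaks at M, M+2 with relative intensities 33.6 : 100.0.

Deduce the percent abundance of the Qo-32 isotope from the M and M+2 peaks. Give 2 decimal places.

25.15%

Write p for the Qo-32 fraction. I(M+2)/I(M) = [C(1,1)·p^0·(1−p)] / p^1 = 1·(1−p)/p = 100.0/33.6 = 2.9762
(1−p)/p = 2.9762/1 = 2.9762  ⇒  p = 1/(1 + 2.9762) = 0.2515
Qo-32: 25.15%, Qo-34: 74.85%.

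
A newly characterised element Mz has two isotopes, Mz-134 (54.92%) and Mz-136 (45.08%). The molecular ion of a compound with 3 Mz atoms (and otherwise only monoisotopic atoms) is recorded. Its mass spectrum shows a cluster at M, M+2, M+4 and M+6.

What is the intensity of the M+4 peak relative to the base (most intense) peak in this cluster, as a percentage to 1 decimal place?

82.1%

Binomial terms of (0.5492 + 0.4508)^3: M 0.1657, M+2 0.4079, M+4 0.3348, M+6 0.0916 → M+2 is the base peak.
P(M+2) = C(3,1) × 0.5492^2 × 0.4508^1 = 3 × 0.30162064 × 0.4508 = 0.407912 (base)
P(M+4) = C(3,2) × 0.5492^1 × 0.4508^2 = 3 × 0.5492 × 0.20322064 = 0.334826
Relative intensity = 0.334826 / 0.407912 × 100 = 82.1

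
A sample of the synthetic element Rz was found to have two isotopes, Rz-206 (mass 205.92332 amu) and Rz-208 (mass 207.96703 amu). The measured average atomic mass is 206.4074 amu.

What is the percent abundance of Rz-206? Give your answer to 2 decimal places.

76.31%

Let x be the fractional abundance of Rz-206; then Rz-208 has abundance 1 − x.
205.92332·x + 207.96703·(1 − x) = 206.4074
(205.92332 − 207.96703)·x = 206.4074 − 207.96703
x = -1.55963 / -2.04371 = 0.76314 → 76.31% Rz-206, 23.69% Rz-208.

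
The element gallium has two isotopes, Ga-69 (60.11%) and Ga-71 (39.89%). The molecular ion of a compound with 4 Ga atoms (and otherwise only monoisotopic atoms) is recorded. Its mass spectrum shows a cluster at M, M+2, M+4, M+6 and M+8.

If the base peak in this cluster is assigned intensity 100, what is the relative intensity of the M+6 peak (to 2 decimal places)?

(0.6011 + 0.3989)^4 gives M 0.1306, M+2 0.3465, M+4 0.3450, M+6 0.1526, M+8 0.0253; the largest is M+2.
P(M+2) = C(4,1) × 0.6011^3 × 0.3989^1 = 4 × 0.21719018 × 0.3989 = 0.346549 (base)
P(M+6) = C(4,3) × 0.6011^1 × 0.3989^3 = 4 × 0.6011 × 0.06347345 = 0.152616
Relative intensity = 0.152616 / 0.346549 × 100 = 44.04

44.04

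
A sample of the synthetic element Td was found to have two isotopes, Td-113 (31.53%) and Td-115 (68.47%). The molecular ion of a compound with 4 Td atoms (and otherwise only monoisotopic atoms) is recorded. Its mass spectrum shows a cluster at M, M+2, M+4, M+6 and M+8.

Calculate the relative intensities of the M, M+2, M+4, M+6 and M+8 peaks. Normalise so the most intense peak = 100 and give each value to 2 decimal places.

The 4 Td atoms are independent, so intensities follow the terms of (0.3153 + 0.6847)^4.
P(M) = 0.3153^4 = 0.009883
P(M+2) = 4 × 0.3153^3 × 0.6847^1 = 0.085848
P(M+4) = 6 × 0.3153^2 × 0.6847^2 = 0.279640
P(M+6) = 4 × 0.3153^1 × 0.6847^3 = 0.404841
P(M+8) = 0.6847^4 = 0.219787
The M+6 peak is largest (0.404841); scaling to 100 gives 2.44 : 21.21 : 69.07 : 100.00 : 54.29.

2.44 : 21.21 : 69.07 : 100.00 : 54.29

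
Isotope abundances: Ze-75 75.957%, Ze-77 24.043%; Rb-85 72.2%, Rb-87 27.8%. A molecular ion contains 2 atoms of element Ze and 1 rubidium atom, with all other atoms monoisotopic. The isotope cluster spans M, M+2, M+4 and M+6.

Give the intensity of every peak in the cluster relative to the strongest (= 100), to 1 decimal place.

98.2 : 100.0 : 33.8 : 3.8

Element Ze pattern (n=2): 0.57694658 : 0.36524683 : 0.05780658
Rubidium pattern (n=1): 0.7220 : 0.2780
Convolve the two distributions (both contribute in 2-u steps):
  M: 0.57694658×0.7220 = 0.416555
  M+2: 0.57694658×0.2780 + 0.36524683×0.7220 = 0.424099
  M+4: 0.36524683×0.2780 + 0.05780658×0.7220 = 0.143275
  M+6: 0.05780658×0.2780 = 0.016070
Scale to base peak (0.424099) = 100: 98.2 : 100.0 : 33.8 : 3.8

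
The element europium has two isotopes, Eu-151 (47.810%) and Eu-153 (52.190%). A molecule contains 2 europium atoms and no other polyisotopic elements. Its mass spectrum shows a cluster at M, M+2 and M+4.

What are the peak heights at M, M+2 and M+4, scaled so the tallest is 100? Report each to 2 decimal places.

Each Eu atom is independently Eu-151 (p = 0.47810) or Eu-153 (q = 0.52190); the cluster is the binomial expansion (p + q)^2.
P(M) = 0.47810^2 = 0.228580
P(M+2) = 2 × 0.47810^1 × 0.52190^1 = 0.499041
P(M+4) = 0.52190^2 = 0.272380
The M+2 peak is largest (0.499041); scaling to 100 gives 45.80 : 100.00 : 54.58.

45.80 : 100.00 : 54.58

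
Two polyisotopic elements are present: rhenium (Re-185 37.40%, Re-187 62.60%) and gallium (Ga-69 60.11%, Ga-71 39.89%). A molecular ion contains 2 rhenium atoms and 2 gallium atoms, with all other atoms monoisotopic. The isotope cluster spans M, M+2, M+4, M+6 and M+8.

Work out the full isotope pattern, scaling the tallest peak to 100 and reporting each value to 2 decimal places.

13.01 : 60.83 : 100.00 : 67.57 : 16.05

Rhenium pattern (n=2): 0.139876 : 0.468248 : 0.391876
Gallium pattern (n=2): 0.36132121 : 0.47955758 : 0.15912121
Convolve the two distributions (both contribute in 2-u steps):
  M: 0.139876×0.36132121 = 0.050540
  M+2: 0.139876×0.47955758 + 0.468248×0.36132121 = 0.236267
  M+4: 0.139876×0.15912121 + 0.468248×0.47955758 + 0.391876×0.36132121 = 0.388402
  M+6: 0.468248×0.15912121 + 0.391876×0.47955758 = 0.262435
  M+8: 0.391876×0.15912121 = 0.062356
Scale to base peak (0.388402) = 100: 13.01 : 60.83 : 100.00 : 67.57 : 16.05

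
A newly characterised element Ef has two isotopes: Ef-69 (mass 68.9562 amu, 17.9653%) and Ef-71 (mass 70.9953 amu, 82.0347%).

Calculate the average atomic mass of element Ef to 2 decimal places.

Average mass = Σ (abundance × isotope mass) = 0.179653 × 68.9562 + 0.820347 × 70.9953
= 12.38819 + 58.24078 = 70.62897 amu

70.63 amu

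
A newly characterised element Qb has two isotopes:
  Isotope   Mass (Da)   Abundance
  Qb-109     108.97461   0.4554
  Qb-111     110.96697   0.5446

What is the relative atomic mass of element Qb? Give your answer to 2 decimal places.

110.06 Da

The abundance-weighted mean is 0.4554 × 108.97461 + 0.5446 × 110.96697
= 49.627037 + 60.432612 = 110.059649 Da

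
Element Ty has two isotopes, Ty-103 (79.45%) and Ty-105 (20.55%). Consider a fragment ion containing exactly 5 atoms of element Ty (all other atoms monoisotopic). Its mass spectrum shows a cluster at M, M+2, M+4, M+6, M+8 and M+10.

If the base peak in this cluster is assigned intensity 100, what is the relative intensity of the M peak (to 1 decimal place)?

Binomial terms of (0.7945 + 0.2055)^5: M 0.3166, M+2 0.4094, M+4 0.2118, M+6 0.0548, M+8 0.0071, M+10 0.0004 → M+2 is the base peak.
P(M+2) = C(5,1) × 0.7945^4 × 0.2055^1 = 5 × 0.39845163 × 0.2055 = 0.409409 (base)
P(M) = C(5,0) × 0.7945^5 × 0.2055^0 = 1 × 0.31656982 × 1.0000 = 0.316570
Relative intensity = 0.316570 / 0.409409 × 100 = 77.3

77.3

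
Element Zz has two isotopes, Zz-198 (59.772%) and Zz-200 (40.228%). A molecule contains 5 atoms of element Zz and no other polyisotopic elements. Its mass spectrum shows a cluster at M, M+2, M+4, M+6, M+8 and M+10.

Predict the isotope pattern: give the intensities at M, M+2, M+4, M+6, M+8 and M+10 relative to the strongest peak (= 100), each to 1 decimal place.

22.1 : 74.3 : 100.0 : 67.3 : 22.6 : 3.0

The 5 Zz atoms are independent, so intensities follow the terms of (0.59772 + 0.40228)^5.
P(M) = 0.59772^5 = 0.076294
P(M+2) = 5 × 0.59772^4 × 0.40228^1 = 0.256738
P(M+4) = 10 × 0.59772^3 × 0.40228^2 = 0.345581
P(M+6) = 10 × 0.59772^2 × 0.40228^3 = 0.232585
P(M+8) = 5 × 0.59772^1 × 0.40228^4 = 0.078268
P(M+10) = 0.40228^5 = 0.010535
The M+4 peak is largest (0.345581); scaling to 100 gives 22.1 : 74.3 : 100.0 : 67.3 : 22.6 : 3.0.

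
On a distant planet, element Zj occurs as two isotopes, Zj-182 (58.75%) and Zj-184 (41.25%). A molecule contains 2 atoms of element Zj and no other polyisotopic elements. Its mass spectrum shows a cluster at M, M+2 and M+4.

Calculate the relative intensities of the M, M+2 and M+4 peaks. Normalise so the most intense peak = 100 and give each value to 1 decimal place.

71.2 : 100.0 : 35.1

The 2 Zj atoms are independent, so intensities follow the terms of (0.5875 + 0.4125)^2.
P(M) = 0.5875^2 = 0.345156
P(M+2) = 2 × 0.5875^1 × 0.4125^1 = 0.484687
P(M+4) = 0.4125^2 = 0.170156
The M+2 peak is largest (0.484687); scaling to 100 gives 71.2 : 100.0 : 35.1.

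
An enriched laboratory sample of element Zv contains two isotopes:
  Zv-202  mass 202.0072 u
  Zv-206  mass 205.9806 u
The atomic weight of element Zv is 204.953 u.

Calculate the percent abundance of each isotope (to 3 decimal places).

Zv-202: 25.862%, Zv-206: 74.138%

Writing the weighted mean with unknown fraction x of Zv-202:
202.0072·x + 205.9806·(1 − x) = 204.953
(202.0072 − 205.9806)·x = 204.953 − 205.9806
x = -1.0276 / -3.9734 = 0.25862 → 25.862% Zv-202, 74.138% Zv-206.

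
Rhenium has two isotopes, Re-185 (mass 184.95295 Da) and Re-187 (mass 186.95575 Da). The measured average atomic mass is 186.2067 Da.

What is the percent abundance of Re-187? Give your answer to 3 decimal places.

62.600%

Writing the weighted mean with unknown fraction x of Re-185:
184.95295·x + 186.95575·(1 − x) = 186.2067
(184.95295 − 186.95575)·x = 186.2067 − 186.95575
x = -0.74905 / -2.00280 = 0.37400 → 37.400% Re-185, 62.600% Re-187.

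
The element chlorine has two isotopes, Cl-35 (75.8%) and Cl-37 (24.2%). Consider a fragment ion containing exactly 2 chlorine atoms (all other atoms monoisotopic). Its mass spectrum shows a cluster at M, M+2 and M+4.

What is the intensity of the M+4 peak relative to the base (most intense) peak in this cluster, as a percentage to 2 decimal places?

10.19%

Term probabilities: M 0.5746, M+2 0.3669, M+4 0.0586. Base peak = M.
P(M) = C(2,0) × 0.758^2 × 0.242^0 = 1 × 0.574564 × 1.0000 = 0.574564 (base)
P(M+4) = C(2,2) × 0.758^0 × 0.242^2 = 1 × 1.0000 × 0.058564 = 0.058564
Relative intensity = 0.058564 / 0.574564 × 100 = 10.19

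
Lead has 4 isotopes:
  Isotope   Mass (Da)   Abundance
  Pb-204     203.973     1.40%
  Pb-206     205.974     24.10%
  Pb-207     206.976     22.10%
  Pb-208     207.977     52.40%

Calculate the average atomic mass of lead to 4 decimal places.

207.2170 Da

Average mass = Σ (abundance × isotope mass) = 0.0140 × 203.973 + 0.2410 × 205.974 + 0.2210 × 206.976 + 0.5240 × 207.977
= 2.85562 + 49.63973 + 45.74170 + 108.97995 = 207.21700 Da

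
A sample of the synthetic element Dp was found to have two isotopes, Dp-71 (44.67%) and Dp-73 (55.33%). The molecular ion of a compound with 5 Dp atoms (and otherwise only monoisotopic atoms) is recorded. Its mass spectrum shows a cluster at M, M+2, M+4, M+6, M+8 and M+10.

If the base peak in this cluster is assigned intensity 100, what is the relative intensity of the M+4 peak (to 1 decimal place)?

Binomial terms of (0.4467 + 0.5533)^5: M 0.0178, M+2 0.1102, M+4 0.2729, M+6 0.3380, M+8 0.2093, M+10 0.0519 → M+6 is the base peak.
P(M+6) = C(5,3) × 0.4467^2 × 0.5533^3 = 10 × 0.19954089 × 0.16938775 = 0.337998 (base)
P(M+4) = C(5,2) × 0.4467^3 × 0.5533^2 = 10 × 0.08913492 × 0.30614089 = 0.272878
Relative intensity = 0.272878 / 0.337998 × 100 = 80.7

80.7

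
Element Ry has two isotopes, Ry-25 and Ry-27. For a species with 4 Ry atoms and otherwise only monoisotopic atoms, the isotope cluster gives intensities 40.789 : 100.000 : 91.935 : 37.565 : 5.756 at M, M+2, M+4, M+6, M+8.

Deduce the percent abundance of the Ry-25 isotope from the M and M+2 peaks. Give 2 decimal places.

62.00%

If p is the fraction of Ry that is Ry-25, then I(M+2)/I(M) = [C(4,1)·p^3·(1−p)] / p^4 = 4·(1−p)/p = 100.000/40.789 = 2.4516
(1−p)/p = 2.4516/4 = 0.6129  ⇒  p = 1/(1 + 0.6129) = 0.6200
Ry-25: 62.00%, Ry-27: 38.00%.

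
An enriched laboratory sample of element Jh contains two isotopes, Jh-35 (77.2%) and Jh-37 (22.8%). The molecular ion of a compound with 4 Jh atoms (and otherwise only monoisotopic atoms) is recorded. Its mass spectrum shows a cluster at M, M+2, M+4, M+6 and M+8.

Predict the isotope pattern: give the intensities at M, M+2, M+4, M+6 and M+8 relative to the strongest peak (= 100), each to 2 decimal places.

The 4 Jh atoms are independent, so intensities follow the terms of (0.772 + 0.228)^4.
P(M) = 0.772^4 = 0.355197
P(M+2) = 4 × 0.772^3 × 0.228^1 = 0.419611
P(M+4) = 6 × 0.772^2 × 0.228^2 = 0.185890
P(M+6) = 4 × 0.772^1 × 0.228^3 = 0.036600
P(M+8) = 0.228^4 = 0.002702
The M+2 peak is largest (0.419611); scaling to 100 gives 84.65 : 100.00 : 44.30 : 8.72 : 0.64.

84.65 : 100.00 : 44.30 : 8.72 : 0.64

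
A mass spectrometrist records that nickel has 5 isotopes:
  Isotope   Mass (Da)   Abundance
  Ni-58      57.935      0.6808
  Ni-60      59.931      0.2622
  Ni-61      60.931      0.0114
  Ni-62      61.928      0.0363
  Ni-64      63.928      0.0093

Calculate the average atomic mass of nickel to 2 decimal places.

58.69 Da

The abundance-weighted mean is 0.6808 × 57.935 + 0.2622 × 59.931 + 0.0114 × 60.931 + 0.0363 × 61.928 + 0.0093 × 63.928
= 39.4421 + 15.7139 + 0.6946 + 2.2480 + 0.5945 = 58.6931 Da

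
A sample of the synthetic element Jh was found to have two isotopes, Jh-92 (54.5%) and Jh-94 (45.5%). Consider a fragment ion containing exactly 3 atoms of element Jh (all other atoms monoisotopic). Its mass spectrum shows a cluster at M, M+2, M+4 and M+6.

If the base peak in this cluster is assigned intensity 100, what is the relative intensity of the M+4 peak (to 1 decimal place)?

83.5

(0.545 + 0.455)^3 gives M 0.1619, M+2 0.4054, M+4 0.3385, M+6 0.0942; the largest is M+2.
P(M+2) = C(3,1) × 0.545^2 × 0.455^1 = 3 × 0.297025 × 0.4550 = 0.405439 (base)
P(M+4) = C(3,2) × 0.545^1 × 0.455^2 = 3 × 0.5450 × 0.207025 = 0.338486
Relative intensity = 0.338486 / 0.405439 × 100 = 83.5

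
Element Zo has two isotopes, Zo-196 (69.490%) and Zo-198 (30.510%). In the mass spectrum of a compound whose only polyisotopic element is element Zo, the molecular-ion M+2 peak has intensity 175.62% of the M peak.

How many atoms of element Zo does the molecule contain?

The M+2/M ratio from n Zo atoms is n · q/p = n · 0.30510/0.69490.
n = 1.7562 × 0.69490/0.30510 = 4.00 ≈ 4

4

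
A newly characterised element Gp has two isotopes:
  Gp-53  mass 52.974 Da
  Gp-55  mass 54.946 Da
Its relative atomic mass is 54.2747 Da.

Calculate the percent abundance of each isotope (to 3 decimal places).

Gp-53: 34.042%, Gp-55: 65.958%

Writing the weighted mean with unknown fraction x of Gp-53:
52.974·x + 54.946·(1 − x) = 54.2747
(52.974 − 54.946)·x = 54.2747 − 54.946
x = -0.6713 / -1.972 = 0.34042 → 34.042% Gp-53, 65.958% Gp-55.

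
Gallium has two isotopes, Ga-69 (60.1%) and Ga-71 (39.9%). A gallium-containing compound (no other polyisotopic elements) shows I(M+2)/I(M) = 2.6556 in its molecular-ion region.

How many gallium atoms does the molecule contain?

4

For n independent Ga atoms, I(M+2)/I(M) = n · (abundance Ga-71) / (abundance Ga-69) = n · 0.399/0.601.
n = 2.6556 × 0.601/0.399 = 4.00 ≈ 4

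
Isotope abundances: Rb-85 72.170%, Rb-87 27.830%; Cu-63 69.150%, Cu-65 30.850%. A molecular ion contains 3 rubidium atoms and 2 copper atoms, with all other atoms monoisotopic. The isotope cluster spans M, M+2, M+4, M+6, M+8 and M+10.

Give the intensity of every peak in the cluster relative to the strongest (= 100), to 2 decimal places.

48.80 : 100.00 : 81.86 : 33.46 : 6.83 : 0.56

Rubidium pattern (n=3): 0.37589809 : 0.43485841 : 0.16768892 : 0.02155458
Copper pattern (n=2): 0.47817225 : 0.4266555 : 0.09517225
Convolve the two distributions (both contribute in 2-u steps):
  M: 0.37589809×0.47817225 = 0.179744
  M+2: 0.37589809×0.4266555 + 0.43485841×0.47817225 = 0.368316
  M+4: 0.37589809×0.09517225 + 0.43485841×0.4266555 + 0.16768892×0.47817225 = 0.301494
  M+6: 0.43485841×0.09517225 + 0.16768892×0.4266555 + 0.02155458×0.47817225 = 0.123239
  M+8: 0.16768892×0.09517225 + 0.02155458×0.4266555 = 0.025156
  M+10: 0.02155458×0.09517225 = 0.002051
Scale to base peak (0.368316) = 100: 48.80 : 100.00 : 81.86 : 33.46 : 6.83 : 0.56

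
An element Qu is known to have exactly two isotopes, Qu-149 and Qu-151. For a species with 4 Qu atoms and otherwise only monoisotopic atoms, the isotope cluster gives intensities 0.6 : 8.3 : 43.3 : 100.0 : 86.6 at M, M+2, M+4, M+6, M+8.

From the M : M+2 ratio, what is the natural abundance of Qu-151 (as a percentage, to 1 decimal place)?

Let p = fractional abundance of Qu-149. I(M+2)/I(M) = [C(4,1)·p^3·(1−p)] / p^4 = 4·(1−p)/p = 8.3/0.6 = 13.8333
(1−p)/p = 13.8333/4 = 3.4583  ⇒  p = 1/(1 + 3.4583) = 0.2243
Qu-149: 22.4%, Qu-151: 77.6%.

77.6%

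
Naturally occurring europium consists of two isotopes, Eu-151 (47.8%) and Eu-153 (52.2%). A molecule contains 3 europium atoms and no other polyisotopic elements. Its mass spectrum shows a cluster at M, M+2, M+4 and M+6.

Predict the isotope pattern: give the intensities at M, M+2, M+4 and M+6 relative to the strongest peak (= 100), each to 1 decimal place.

28.0 : 91.6 : 100.0 : 36.4

The 3 Eu atoms are independent, so intensities follow the terms of (0.478 + 0.522)^3.
P(M) = 0.478^3 = 0.109215
P(M+2) = 3 × 0.478^2 × 0.522^1 = 0.357806
P(M+4) = 3 × 0.478^1 × 0.522^2 = 0.390742
P(M+6) = 0.522^3 = 0.142237
The M+4 peak is largest (0.390742); scaling to 100 gives 28.0 : 91.6 : 100.0 : 36.4.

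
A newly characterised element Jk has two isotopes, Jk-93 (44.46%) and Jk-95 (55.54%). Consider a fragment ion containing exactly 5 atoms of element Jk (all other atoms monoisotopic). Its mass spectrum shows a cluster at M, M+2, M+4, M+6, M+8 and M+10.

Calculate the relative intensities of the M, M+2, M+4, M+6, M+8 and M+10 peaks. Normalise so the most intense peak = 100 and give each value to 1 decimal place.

5.1 : 32.0 : 80.1 : 100.0 : 62.5 : 15.6

Each Jk atom is independently Jk-93 (p = 0.4446) or Jk-95 (q = 0.5554); the cluster is the binomial expansion (p + q)^5.
P(M) = 0.4446^5 = 0.017372
P(M+2) = 5 × 0.4446^4 × 0.5554^1 = 0.108506
P(M+4) = 10 × 0.4446^3 × 0.5554^2 = 0.271094
P(M+6) = 10 × 0.4446^2 × 0.5554^3 = 0.338654
P(M+8) = 5 × 0.4446^1 × 0.5554^4 = 0.211526
P(M+10) = 0.5554^5 = 0.052848
The M+6 peak is largest (0.338654); scaling to 100 gives 5.1 : 32.0 : 80.1 : 100.0 : 62.5 : 15.6.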